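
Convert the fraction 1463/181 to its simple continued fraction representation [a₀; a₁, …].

Run the Euclidean algorithm, recording each quotient:
1463 = 8·181 + 15, so a_0 = 8
181 = 12·15 + 1, so a_1 = 12
15 = 15·1 + 0, so a_2 = 15

[8; 12, 15]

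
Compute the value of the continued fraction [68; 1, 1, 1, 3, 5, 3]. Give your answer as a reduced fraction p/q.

12698/185

Work from the innermost term outward:
Start with 3.
5 + 1/(3/1) = 5 + 1/3 = 16/3
3 + 1/(16/3) = 3 + 3/16 = 51/16
1 + 1/(51/16) = 1 + 16/51 = 67/51
1 + 1/(67/51) = 1 + 51/67 = 118/67
1 + 1/(118/67) = 1 + 67/118 = 185/118
68 + 1/(185/118) = 68 + 118/185 = 12698/185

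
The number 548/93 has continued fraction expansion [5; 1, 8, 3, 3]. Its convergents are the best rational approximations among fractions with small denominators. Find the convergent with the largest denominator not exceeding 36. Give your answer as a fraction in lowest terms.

165/28

a_0 = 5: 5/1  (≤ bound)
a_1 = 1: 6/1  (≤ bound)
a_2 = 8: 53/9  (≤ bound)
a_3 = 3: 165/28  (≤ bound)
a_4 = 3: 548/93  (> 36, stop)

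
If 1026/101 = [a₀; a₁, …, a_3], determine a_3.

1026 ÷ 101 → quotient 10, remainder 16
101 ÷ 16 → quotient 6, remainder 5
16 ÷ 5 → quotient 3, remainder 1
5 ÷ 1 → quotient 5, remainder 0

5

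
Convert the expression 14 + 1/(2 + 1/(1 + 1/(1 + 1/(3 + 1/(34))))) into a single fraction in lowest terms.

Start with 34.
3 + 1/(34/1) = 3 + 1/34 = 103/34
1 + 1/(103/34) = 1 + 34/103 = 137/103
1 + 1/(137/103) = 1 + 103/137 = 240/137
2 + 1/(240/137) = 2 + 137/240 = 617/240
14 + 1/(617/240) = 14 + 240/617 = 8878/617

8878/617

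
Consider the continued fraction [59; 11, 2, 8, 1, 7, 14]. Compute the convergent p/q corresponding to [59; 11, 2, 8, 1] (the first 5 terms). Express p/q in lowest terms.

Start with 1.
8 + 1/(1/1) = 8 + 1/1 = 9/1
2 + 1/(9/1) = 2 + 1/9 = 19/9
11 + 1/(19/9) = 11 + 9/19 = 218/19
59 + 1/(218/19) = 59 + 19/218 = 12881/218

12881/218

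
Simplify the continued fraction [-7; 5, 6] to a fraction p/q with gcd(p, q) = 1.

-211/31

Work from the innermost term outward:
Start with 6.
5 + 1/(6/1) = 5 + 1/6 = 31/6
-7 + 1/(31/6) = -7 + 6/31 = -211/31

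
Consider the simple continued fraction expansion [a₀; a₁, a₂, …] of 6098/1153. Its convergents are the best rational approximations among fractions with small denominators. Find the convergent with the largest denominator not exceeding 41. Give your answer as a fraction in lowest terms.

a_0 = 5: 5/1  (≤ bound)
a_1 = 3: 16/3  (≤ bound)
a_2 = 2: 37/7  (≤ bound)
a_3 = 6: 238/45  (> 41, stop)

37/7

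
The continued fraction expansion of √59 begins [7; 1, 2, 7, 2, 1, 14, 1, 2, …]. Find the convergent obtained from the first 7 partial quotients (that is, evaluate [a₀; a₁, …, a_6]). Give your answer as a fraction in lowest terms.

7781/1013

a_0 = 7: 7/1
a_1 = 1: 8/1
a_2 = 2: 23/3
a_3 = 7: 169/22
a_4 = 2: 361/47
a_5 = 1: 530/69
a_6 = 14: 7781/1013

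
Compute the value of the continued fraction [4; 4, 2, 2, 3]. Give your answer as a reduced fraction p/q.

a_0 = 4: 4/1
a_1 = 4: 17/4
a_2 = 2: 38/9
a_3 = 2: 93/22
a_4 = 3: 317/75

317/75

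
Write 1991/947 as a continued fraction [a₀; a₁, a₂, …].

1991 ÷ 947 → quotient 2, remainder 97
947 ÷ 97 → quotient 9, remainder 74
97 ÷ 74 → quotient 1, remainder 23
74 ÷ 23 → quotient 3, remainder 5
23 ÷ 5 → quotient 4, remainder 3
5 ÷ 3 → quotient 1, remainder 2
3 ÷ 2 → quotient 1, remainder 1
2 ÷ 1 → quotient 2, remainder 0

[2; 9, 1, 3, 4, 1, 1, 2]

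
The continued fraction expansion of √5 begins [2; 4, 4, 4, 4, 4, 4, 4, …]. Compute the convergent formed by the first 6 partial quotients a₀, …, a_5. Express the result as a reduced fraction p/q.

Start with 4.
4 + 1/(4/1) = 4 + 1/4 = 17/4
4 + 1/(17/4) = 4 + 4/17 = 72/17
4 + 1/(72/17) = 4 + 17/72 = 305/72
4 + 1/(305/72) = 4 + 72/305 = 1292/305
2 + 1/(1292/305) = 2 + 305/1292 = 2889/1292

2889/1292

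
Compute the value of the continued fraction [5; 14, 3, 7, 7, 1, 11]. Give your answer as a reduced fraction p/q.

154331/30441

Build up convergents one term at a time:
a_0 = 5: 5/1
a_1 = 14: 71/14
a_2 = 3: 218/43
a_3 = 7: 1597/315
a_4 = 7: 11397/2248
a_5 = 1: 12994/2563
a_6 = 11: 154331/30441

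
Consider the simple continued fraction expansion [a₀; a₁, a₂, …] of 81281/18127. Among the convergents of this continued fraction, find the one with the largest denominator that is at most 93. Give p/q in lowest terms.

139/31

a_0 = 4: 4/1  (≤ bound)
a_1 = 2: 9/2  (≤ bound)
a_2 = 15: 139/31  (≤ bound)
a_3 = 10: 1399/312  (> 93, stop)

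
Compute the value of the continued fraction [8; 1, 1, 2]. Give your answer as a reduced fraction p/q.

43/5

Build up convergents one term at a time:
a_0 = 8: 8/1
a_1 = 1: 9/1
a_2 = 1: 17/2
a_3 = 2: 43/5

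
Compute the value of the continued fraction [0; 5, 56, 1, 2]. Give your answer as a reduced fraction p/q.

170/853

Collapse the nested fraction from the inside out:
Start with 2.
1 + 1/(2/1) = 1 + 1/2 = 3/2
56 + 1/(3/2) = 56 + 2/3 = 170/3
5 + 1/(170/3) = 5 + 3/170 = 853/170
0 + 1/(853/170) = 0 + 170/853 = 170/853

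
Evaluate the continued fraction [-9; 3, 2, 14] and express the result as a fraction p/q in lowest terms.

-880/101

a_0 = -9: -9/1
a_1 = 3: -26/3
a_2 = 2: -61/7
a_3 = 14: -880/101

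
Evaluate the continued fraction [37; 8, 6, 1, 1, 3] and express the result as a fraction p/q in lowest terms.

Compute successive convergents:
a_0 = 37: 37/1
a_1 = 8: 297/8
a_2 = 6: 1819/49
a_3 = 1: 2116/57
a_4 = 1: 3935/106
a_5 = 3: 13921/375

13921/375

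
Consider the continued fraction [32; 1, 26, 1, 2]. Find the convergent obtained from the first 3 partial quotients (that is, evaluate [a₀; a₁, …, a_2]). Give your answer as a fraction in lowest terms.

890/27

Start with 26.
1 + 1/(26/1) = 1 + 1/26 = 27/26
32 + 1/(27/26) = 32 + 26/27 = 890/27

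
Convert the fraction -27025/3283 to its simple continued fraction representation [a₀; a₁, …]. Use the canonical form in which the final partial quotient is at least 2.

⌊-27025/3283⌋ = -9, remainder 2522
⌊3283/2522⌋ = 1, remainder 761
⌊2522/761⌋ = 3, remainder 239
⌊761/239⌋ = 3, remainder 44
⌊239/44⌋ = 5, remainder 19
⌊44/19⌋ = 2, remainder 6
⌊19/6⌋ = 3, remainder 1
⌊6/1⌋ = 6, remainder 0

[-9; 1, 3, 3, 5, 2, 3, 6]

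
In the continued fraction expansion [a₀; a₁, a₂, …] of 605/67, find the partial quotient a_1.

33

Repeatedly divide and take the remainder:
⌊605/67⌋ = 9, remainder 2
⌊67/2⌋ = 33, remainder 1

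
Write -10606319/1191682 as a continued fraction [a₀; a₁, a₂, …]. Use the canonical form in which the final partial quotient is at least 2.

Run the Euclidean algorithm, recording each quotient:
⌊-10606319/1191682⌋ = -9, remainder 118819
⌊1191682/118819⌋ = 10, remainder 3492
⌊118819/3492⌋ = 34, remainder 91
⌊3492/91⌋ = 38, remainder 34
⌊91/34⌋ = 2, remainder 23
⌊34/23⌋ = 1, remainder 11
⌊23/11⌋ = 2, remainder 1
⌊11/1⌋ = 11, remainder 0

[-9; 10, 34, 38, 2, 1, 2, 11]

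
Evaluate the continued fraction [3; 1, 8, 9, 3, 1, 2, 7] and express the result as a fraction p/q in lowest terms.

Start with 7.
2 + 1/(7/1) = 2 + 1/7 = 15/7
1 + 1/(15/7) = 1 + 7/15 = 22/15
3 + 1/(22/15) = 3 + 15/22 = 81/22
9 + 1/(81/22) = 9 + 22/81 = 751/81
8 + 1/(751/81) = 8 + 81/751 = 6089/751
1 + 1/(6089/751) = 1 + 751/6089 = 6840/6089
3 + 1/(6840/6089) = 3 + 6089/6840 = 26609/6840

26609/6840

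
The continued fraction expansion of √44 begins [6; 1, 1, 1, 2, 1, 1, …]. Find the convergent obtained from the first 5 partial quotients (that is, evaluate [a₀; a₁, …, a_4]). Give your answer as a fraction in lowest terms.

Starting at the tail and folding back:
Start with 2.
1 + 1/(2/1) = 1 + 1/2 = 3/2
1 + 1/(3/2) = 1 + 2/3 = 5/3
1 + 1/(5/3) = 1 + 3/5 = 8/5
6 + 1/(8/5) = 6 + 5/8 = 53/8

53/8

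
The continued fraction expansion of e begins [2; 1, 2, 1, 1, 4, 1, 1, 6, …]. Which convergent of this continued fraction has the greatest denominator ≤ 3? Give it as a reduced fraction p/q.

8/3

List convergents until the denominator exceeds the bound:
a_0 = 2: 2/1  (≤ bound)
a_1 = 1: 3/1  (≤ bound)
a_2 = 2: 8/3  (≤ bound)
a_3 = 1: 11/4  (> 3, stop)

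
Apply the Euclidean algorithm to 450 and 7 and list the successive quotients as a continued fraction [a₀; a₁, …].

[64; 3, 2]

Repeatedly divide and take the remainder:
450 = 64·7 + 2, so a_0 = 64
7 = 3·2 + 1, so a_1 = 3
2 = 2·1 + 0, so a_2 = 2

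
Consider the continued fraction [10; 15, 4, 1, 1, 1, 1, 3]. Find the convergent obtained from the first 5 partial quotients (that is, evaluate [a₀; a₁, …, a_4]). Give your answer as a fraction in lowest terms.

1379/137

Starting at the tail and folding back:
Start with 1.
1 + 1/(1/1) = 1 + 1/1 = 2/1
4 + 1/(2/1) = 4 + 1/2 = 9/2
15 + 1/(9/2) = 15 + 2/9 = 137/9
10 + 1/(137/9) = 10 + 9/137 = 1379/137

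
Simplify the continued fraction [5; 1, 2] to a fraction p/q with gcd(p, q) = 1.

Work from the innermost term outward:
Start with 2.
1 + 1/(2/1) = 1 + 1/2 = 3/2
5 + 1/(3/2) = 5 + 2/3 = 17/3

17/3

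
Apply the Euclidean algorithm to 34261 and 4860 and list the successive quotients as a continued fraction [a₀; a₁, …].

Apply division with remainder until the remainder is 0:
⌊34261/4860⌋ = 7, remainder 241
⌊4860/241⌋ = 20, remainder 40
⌊241/40⌋ = 6, remainder 1
⌊40/1⌋ = 40, remainder 0

[7; 20, 6, 40]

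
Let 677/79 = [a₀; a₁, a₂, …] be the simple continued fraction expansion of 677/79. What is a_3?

3

Run the Euclidean algorithm, recording each quotient:
677 = 8·79 + 45, so a_0 = 8
79 = 1·45 + 34, so a_1 = 1
45 = 1·34 + 11, so a_2 = 1
34 = 3·11 + 1, so a_3 = 3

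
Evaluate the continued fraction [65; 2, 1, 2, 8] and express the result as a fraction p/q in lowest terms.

4380/67

Start with 8.
2 + 1/(8/1) = 2 + 1/8 = 17/8
1 + 1/(17/8) = 1 + 8/17 = 25/17
2 + 1/(25/17) = 2 + 17/25 = 67/25
65 + 1/(67/25) = 65 + 25/67 = 4380/67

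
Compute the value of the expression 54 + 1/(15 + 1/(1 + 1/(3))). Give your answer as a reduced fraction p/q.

Collapse the nested fraction from the inside out:
Start with 3.
1 + 1/(3/1) = 1 + 1/3 = 4/3
15 + 1/(4/3) = 15 + 3/4 = 63/4
54 + 1/(63/4) = 54 + 4/63 = 3406/63

3406/63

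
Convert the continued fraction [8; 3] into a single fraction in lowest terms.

Start with 3.
8 + 1/(3/1) = 8 + 1/3 = 25/3

25/3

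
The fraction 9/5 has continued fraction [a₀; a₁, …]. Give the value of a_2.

⌊9/5⌋ = 1, remainder 4
⌊5/4⌋ = 1, remainder 1
⌊4/1⌋ = 4, remainder 0

4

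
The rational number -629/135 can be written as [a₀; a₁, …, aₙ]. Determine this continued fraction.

Apply division with remainder until the remainder is 0:
⌊-629/135⌋ = -5, remainder 46
⌊135/46⌋ = 2, remainder 43
⌊46/43⌋ = 1, remainder 3
⌊43/3⌋ = 14, remainder 1
⌊3/1⌋ = 3, remainder 0

[-5; 2, 1, 14, 3]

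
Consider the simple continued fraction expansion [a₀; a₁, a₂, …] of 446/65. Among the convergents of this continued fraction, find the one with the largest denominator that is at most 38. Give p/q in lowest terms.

199/29

List convergents until the denominator exceeds the bound:
a_0 = 6: 6/1  (≤ bound)
a_1 = 1: 7/1  (≤ bound)
a_2 = 6: 48/7  (≤ bound)
a_3 = 4: 199/29  (≤ bound)
a_4 = 2: 446/65  (> 38, stop)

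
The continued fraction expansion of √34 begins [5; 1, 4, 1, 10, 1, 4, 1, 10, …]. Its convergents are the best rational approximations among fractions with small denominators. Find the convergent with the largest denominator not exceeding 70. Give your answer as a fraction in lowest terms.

a_0 = 5: 5/1  (≤ bound)
a_1 = 1: 6/1  (≤ bound)
a_2 = 4: 29/5  (≤ bound)
a_3 = 1: 35/6  (≤ bound)
a_4 = 10: 379/65  (≤ bound)
a_5 = 1: 414/71  (> 70, stop)

379/65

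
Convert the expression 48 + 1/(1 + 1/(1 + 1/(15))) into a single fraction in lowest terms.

1504/31

Use the convergent recurrence hₖ = aₖ·hₖ₋₁ + hₖ₋₂ (and likewise for the denominators kₖ):
a_0 = 48: 48/1
a_1 = 1: 49/1
a_2 = 1: 97/2
a_3 = 15: 1504/31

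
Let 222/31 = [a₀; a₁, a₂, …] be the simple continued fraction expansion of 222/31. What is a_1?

222 ÷ 31 → quotient 7, remainder 5
31 ÷ 5 → quotient 6, remainder 1

6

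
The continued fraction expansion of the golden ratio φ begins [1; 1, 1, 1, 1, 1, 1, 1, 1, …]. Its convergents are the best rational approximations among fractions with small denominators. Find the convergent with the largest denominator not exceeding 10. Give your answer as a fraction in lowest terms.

13/8

a_0 = 1: 1/1  (≤ bound)
a_1 = 1: 2/1  (≤ bound)
a_2 = 1: 3/2  (≤ bound)
a_3 = 1: 5/3  (≤ bound)
a_4 = 1: 8/5  (≤ bound)
a_5 = 1: 13/8  (≤ bound)
a_6 = 1: 21/13  (> 10, stop)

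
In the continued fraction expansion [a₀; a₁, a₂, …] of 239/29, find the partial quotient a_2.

Repeatedly divide and take the remainder:
239 = 8·29 + 7, so a_0 = 8
29 = 4·7 + 1, so a_1 = 4
7 = 7·1 + 0, so a_2 = 7

7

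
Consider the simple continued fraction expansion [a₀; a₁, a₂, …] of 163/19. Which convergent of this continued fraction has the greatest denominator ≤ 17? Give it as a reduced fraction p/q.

List convergents until the denominator exceeds the bound:
a_0 = 8: 8/1  (≤ bound)
a_1 = 1: 9/1  (≤ bound)
a_2 = 1: 17/2  (≤ bound)
a_3 = 2: 43/5  (≤ bound)
a_4 = 1: 60/7  (≤ bound)
a_5 = 2: 163/19  (> 17, stop)

60/7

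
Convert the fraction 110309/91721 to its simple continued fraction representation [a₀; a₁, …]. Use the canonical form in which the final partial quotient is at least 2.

⌊110309/91721⌋ = 1, remainder 18588
⌊91721/18588⌋ = 4, remainder 17369
⌊18588/17369⌋ = 1, remainder 1219
⌊17369/1219⌋ = 14, remainder 303
⌊1219/303⌋ = 4, remainder 7
⌊303/7⌋ = 43, remainder 2
⌊7/2⌋ = 3, remainder 1
⌊2/1⌋ = 2, remainder 0

[1; 4, 1, 14, 4, 43, 3, 2]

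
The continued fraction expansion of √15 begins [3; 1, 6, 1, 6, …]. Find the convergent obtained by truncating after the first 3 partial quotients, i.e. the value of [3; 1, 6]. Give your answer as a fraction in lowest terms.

27/7

Compute successive convergents:
a_0 = 3: 3/1
a_1 = 1: 4/1
a_2 = 6: 27/7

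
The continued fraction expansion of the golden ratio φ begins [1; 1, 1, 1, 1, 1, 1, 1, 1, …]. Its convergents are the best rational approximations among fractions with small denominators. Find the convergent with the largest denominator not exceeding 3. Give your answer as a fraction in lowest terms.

List convergents until the denominator exceeds the bound:
a_0 = 1: 1/1  (≤ bound)
a_1 = 1: 2/1  (≤ bound)
a_2 = 1: 3/2  (≤ bound)
a_3 = 1: 5/3  (≤ bound)
a_4 = 1: 8/5  (> 3, stop)

5/3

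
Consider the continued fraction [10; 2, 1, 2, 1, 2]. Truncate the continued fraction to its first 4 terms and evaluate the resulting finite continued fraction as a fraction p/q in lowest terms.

83/8

a_0 = 10: 10/1
a_1 = 2: 21/2
a_2 = 1: 31/3
a_3 = 2: 83/8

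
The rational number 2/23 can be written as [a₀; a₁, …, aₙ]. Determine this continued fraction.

[0; 11, 2]

2 = 0·23 + 2, so a_0 = 0
23 = 11·2 + 1, so a_1 = 11
2 = 2·1 + 0, so a_2 = 2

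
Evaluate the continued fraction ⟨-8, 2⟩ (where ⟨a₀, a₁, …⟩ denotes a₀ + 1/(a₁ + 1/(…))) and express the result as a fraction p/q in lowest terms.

-15/2

Start with 2.
-8 + 1/(2/1) = -8 + 1/2 = -15/2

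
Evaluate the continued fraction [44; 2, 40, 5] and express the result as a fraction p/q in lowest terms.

Start with 5.
40 + 1/(5/1) = 40 + 1/5 = 201/5
2 + 1/(201/5) = 2 + 5/201 = 407/201
44 + 1/(407/201) = 44 + 201/407 = 18109/407

18109/407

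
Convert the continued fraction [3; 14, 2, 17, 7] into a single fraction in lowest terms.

10981/3578

Starting at the tail and folding back:
Start with 7.
17 + 1/(7/1) = 17 + 1/7 = 120/7
2 + 1/(120/7) = 2 + 7/120 = 247/120
14 + 1/(247/120) = 14 + 120/247 = 3578/247
3 + 1/(3578/247) = 3 + 247/3578 = 10981/3578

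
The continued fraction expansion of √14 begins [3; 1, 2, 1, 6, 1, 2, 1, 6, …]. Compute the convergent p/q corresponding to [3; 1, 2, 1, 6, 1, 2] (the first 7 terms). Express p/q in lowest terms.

333/89

Start with 2.
1 + 1/(2/1) = 1 + 1/2 = 3/2
6 + 1/(3/2) = 6 + 2/3 = 20/3
1 + 1/(20/3) = 1 + 3/20 = 23/20
2 + 1/(23/20) = 2 + 20/23 = 66/23
1 + 1/(66/23) = 1 + 23/66 = 89/66
3 + 1/(89/66) = 3 + 66/89 = 333/89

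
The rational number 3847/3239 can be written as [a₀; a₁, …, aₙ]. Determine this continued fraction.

3847 = 1·3239 + 608, so a_0 = 1
3239 = 5·608 + 199, so a_1 = 5
608 = 3·199 + 11, so a_2 = 3
199 = 18·11 + 1, so a_3 = 18
11 = 11·1 + 0, so a_4 = 11

[1; 5, 3, 18, 11]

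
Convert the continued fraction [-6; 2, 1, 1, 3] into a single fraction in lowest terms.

Collapse the nested fraction from the inside out:
Start with 3.
1 + 1/(3/1) = 1 + 1/3 = 4/3
1 + 1/(4/3) = 1 + 3/4 = 7/4
2 + 1/(7/4) = 2 + 4/7 = 18/7
-6 + 1/(18/7) = -6 + 7/18 = -101/18

-101/18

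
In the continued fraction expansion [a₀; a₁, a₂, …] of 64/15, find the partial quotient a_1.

3

64 = 4·15 + 4, so a_0 = 4
15 = 3·4 + 3, so a_1 = 3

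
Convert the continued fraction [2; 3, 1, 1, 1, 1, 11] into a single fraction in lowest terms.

Compute successive convergents:
a_0 = 2: 2/1
a_1 = 3: 7/3
a_2 = 1: 9/4
a_3 = 1: 16/7
a_4 = 1: 25/11
a_5 = 1: 41/18
a_6 = 11: 476/209

476/209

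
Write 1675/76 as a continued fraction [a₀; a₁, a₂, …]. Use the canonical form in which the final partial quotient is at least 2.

[22; 25, 3]

⌊1675/76⌋ = 22, remainder 3
⌊76/3⌋ = 25, remainder 1
⌊3/1⌋ = 3, remainder 0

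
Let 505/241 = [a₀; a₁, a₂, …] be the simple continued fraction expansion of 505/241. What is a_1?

Run the Euclidean algorithm, recording each quotient:
505 = 2·241 + 23, so a_0 = 2
241 = 10·23 + 11, so a_1 = 10

10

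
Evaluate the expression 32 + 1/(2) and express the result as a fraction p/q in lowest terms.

65/2

a_0 = 32: 32/1
a_1 = 2: 65/2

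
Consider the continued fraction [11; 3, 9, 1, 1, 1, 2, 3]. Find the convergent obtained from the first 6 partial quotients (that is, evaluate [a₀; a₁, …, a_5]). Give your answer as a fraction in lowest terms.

1019/90

Collapse the nested fraction from the inside out:
Start with 1.
1 + 1/(1/1) = 1 + 1/1 = 2/1
1 + 1/(2/1) = 1 + 1/2 = 3/2
9 + 1/(3/2) = 9 + 2/3 = 29/3
3 + 1/(29/3) = 3 + 3/29 = 90/29
11 + 1/(90/29) = 11 + 29/90 = 1019/90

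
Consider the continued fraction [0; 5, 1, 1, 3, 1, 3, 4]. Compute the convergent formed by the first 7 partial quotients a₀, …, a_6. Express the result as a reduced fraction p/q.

34/189

Start with 3.
1 + 1/(3/1) = 1 + 1/3 = 4/3
3 + 1/(4/3) = 3 + 3/4 = 15/4
1 + 1/(15/4) = 1 + 4/15 = 19/15
1 + 1/(19/15) = 1 + 15/19 = 34/19
5 + 1/(34/19) = 5 + 19/34 = 189/34
0 + 1/(189/34) = 0 + 34/189 = 34/189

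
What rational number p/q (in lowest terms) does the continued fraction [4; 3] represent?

Collapse the nested fraction from the inside out:
Start with 3.
4 + 1/(3/1) = 4 + 1/3 = 13/3

13/3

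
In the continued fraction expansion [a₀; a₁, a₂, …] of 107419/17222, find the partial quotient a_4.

2

Repeatedly divide and take the remainder:
107419 = 6·17222 + 4087, so a_0 = 6
17222 = 4·4087 + 874, so a_1 = 4
4087 = 4·874 + 591, so a_2 = 4
874 = 1·591 + 283, so a_3 = 1
591 = 2·283 + 25, so a_4 = 2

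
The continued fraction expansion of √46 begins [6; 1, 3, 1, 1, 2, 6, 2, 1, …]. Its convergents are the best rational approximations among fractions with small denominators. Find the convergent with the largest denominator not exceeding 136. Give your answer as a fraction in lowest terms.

156/23

a_0 = 6: 6/1  (≤ bound)
a_1 = 1: 7/1  (≤ bound)
a_2 = 3: 27/4  (≤ bound)
a_3 = 1: 34/5  (≤ bound)
a_4 = 1: 61/9  (≤ bound)
a_5 = 2: 156/23  (≤ bound)
a_6 = 6: 997/147  (> 136, stop)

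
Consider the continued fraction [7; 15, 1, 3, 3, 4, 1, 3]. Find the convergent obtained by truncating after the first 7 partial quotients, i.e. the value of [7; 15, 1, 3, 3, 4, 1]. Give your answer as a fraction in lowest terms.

Start with 1.
4 + 1/(1/1) = 4 + 1/1 = 5/1
3 + 1/(5/1) = 3 + 1/5 = 16/5
3 + 1/(16/5) = 3 + 5/16 = 53/16
1 + 1/(53/16) = 1 + 16/53 = 69/53
15 + 1/(69/53) = 15 + 53/69 = 1088/69
7 + 1/(1088/69) = 7 + 69/1088 = 7685/1088

7685/1088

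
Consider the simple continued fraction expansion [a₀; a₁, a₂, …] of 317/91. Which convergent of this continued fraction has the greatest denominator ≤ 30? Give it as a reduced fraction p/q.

101/29

List convergents until the denominator exceeds the bound:
a_0 = 3: 3/1  (≤ bound)
a_1 = 2: 7/2  (≤ bound)
a_2 = 14: 101/29  (≤ bound)
a_3 = 1: 108/31  (> 30, stop)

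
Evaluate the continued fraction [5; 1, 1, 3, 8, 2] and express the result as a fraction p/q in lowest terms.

Start with 2.
8 + 1/(2/1) = 8 + 1/2 = 17/2
3 + 1/(17/2) = 3 + 2/17 = 53/17
1 + 1/(53/17) = 1 + 17/53 = 70/53
1 + 1/(70/53) = 1 + 53/70 = 123/70
5 + 1/(123/70) = 5 + 70/123 = 685/123

685/123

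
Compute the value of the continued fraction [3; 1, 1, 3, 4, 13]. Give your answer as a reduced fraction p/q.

1416/397

Start with 13.
4 + 1/(13/1) = 4 + 1/13 = 53/13
3 + 1/(53/13) = 3 + 13/53 = 172/53
1 + 1/(172/53) = 1 + 53/172 = 225/172
1 + 1/(225/172) = 1 + 172/225 = 397/225
3 + 1/(397/225) = 3 + 225/397 = 1416/397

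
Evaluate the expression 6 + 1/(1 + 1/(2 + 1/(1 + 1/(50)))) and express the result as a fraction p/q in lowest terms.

1370/203

a_0 = 6: 6/1
a_1 = 1: 7/1
a_2 = 2: 20/3
a_3 = 1: 27/4
a_4 = 50: 1370/203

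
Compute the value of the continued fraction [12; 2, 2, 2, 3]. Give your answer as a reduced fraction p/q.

509/41

Start with 3.
2 + 1/(3/1) = 2 + 1/3 = 7/3
2 + 1/(7/3) = 2 + 3/7 = 17/7
2 + 1/(17/7) = 2 + 7/17 = 41/17
12 + 1/(41/17) = 12 + 17/41 = 509/41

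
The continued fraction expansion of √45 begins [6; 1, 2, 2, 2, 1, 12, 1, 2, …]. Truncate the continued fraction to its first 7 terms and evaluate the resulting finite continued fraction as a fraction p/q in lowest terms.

Work from the innermost term outward:
Start with 12.
1 + 1/(12/1) = 1 + 1/12 = 13/12
2 + 1/(13/12) = 2 + 12/13 = 38/13
2 + 1/(38/13) = 2 + 13/38 = 89/38
2 + 1/(89/38) = 2 + 38/89 = 216/89
1 + 1/(216/89) = 1 + 89/216 = 305/216
6 + 1/(305/216) = 6 + 216/305 = 2046/305

2046/305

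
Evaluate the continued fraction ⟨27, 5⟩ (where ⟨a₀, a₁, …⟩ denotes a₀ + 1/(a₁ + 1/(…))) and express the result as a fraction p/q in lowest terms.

136/5

Use the convergent recurrence hₖ = aₖ·hₖ₋₁ + hₖ₋₂ (and likewise for the denominators kₖ):
a_0 = 27: 27/1
a_1 = 5: 136/5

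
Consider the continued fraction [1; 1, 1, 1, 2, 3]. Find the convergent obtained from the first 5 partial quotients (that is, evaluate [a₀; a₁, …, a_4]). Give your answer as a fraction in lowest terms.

a_0 = 1: 1/1
a_1 = 1: 2/1
a_2 = 1: 3/2
a_3 = 1: 5/3
a_4 = 2: 13/8

13/8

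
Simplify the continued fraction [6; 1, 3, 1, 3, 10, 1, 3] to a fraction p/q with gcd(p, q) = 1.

Use the convergent recurrence hₖ = aₖ·hₖ₋₁ + hₖ₋₂ (and likewise for the denominators kₖ):
a_0 = 6: 6/1
a_1 = 1: 7/1
a_2 = 3: 27/4
a_3 = 1: 34/5
a_4 = 3: 129/19
a_5 = 10: 1324/195
a_6 = 1: 1453/214
a_7 = 3: 5683/837

5683/837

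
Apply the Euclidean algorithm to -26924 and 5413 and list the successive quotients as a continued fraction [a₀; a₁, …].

[-5; 38, 2, 1, 1, 3, 2, 3]

-26924 ÷ 5413 → quotient -5, remainder 141
5413 ÷ 141 → quotient 38, remainder 55
141 ÷ 55 → quotient 2, remainder 31
55 ÷ 31 → quotient 1, remainder 24
31 ÷ 24 → quotient 1, remainder 7
24 ÷ 7 → quotient 3, remainder 3
7 ÷ 3 → quotient 2, remainder 1
3 ÷ 1 → quotient 3, remainder 0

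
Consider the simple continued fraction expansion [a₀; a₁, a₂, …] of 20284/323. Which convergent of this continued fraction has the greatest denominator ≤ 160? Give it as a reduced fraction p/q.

9985/159

a_0 = 62: 62/1  (≤ bound)
a_1 = 1: 63/1  (≤ bound)
a_2 = 3: 251/4  (≤ bound)
a_3 = 1: 314/5  (≤ bound)
a_4 = 31: 9985/159  (≤ bound)
a_5 = 2: 20284/323  (> 160, stop)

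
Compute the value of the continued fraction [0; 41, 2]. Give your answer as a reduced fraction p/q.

Start with 2.
41 + 1/(2/1) = 41 + 1/2 = 83/2
0 + 1/(83/2) = 0 + 2/83 = 2/83

2/83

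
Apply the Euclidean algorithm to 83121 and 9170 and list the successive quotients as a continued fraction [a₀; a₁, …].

[9; 15, 1, 1, 15, 19]

Run the Euclidean algorithm, recording each quotient:
⌊83121/9170⌋ = 9, remainder 591
⌊9170/591⌋ = 15, remainder 305
⌊591/305⌋ = 1, remainder 286
⌊305/286⌋ = 1, remainder 19
⌊286/19⌋ = 15, remainder 1
⌊19/1⌋ = 19, remainder 0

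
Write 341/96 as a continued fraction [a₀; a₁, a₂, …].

[3; 1, 1, 4, 3, 3]

341 ÷ 96 → quotient 3, remainder 53
96 ÷ 53 → quotient 1, remainder 43
53 ÷ 43 → quotient 1, remainder 10
43 ÷ 10 → quotient 4, remainder 3
10 ÷ 3 → quotient 3, remainder 1
3 ÷ 1 → quotient 3, remainder 0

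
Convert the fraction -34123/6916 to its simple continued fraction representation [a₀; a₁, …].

[-5; 15, 7, 2, 30]

-34123 ÷ 6916 → quotient -5, remainder 457
6916 ÷ 457 → quotient 15, remainder 61
457 ÷ 61 → quotient 7, remainder 30
61 ÷ 30 → quotient 2, remainder 1
30 ÷ 1 → quotient 30, remainder 0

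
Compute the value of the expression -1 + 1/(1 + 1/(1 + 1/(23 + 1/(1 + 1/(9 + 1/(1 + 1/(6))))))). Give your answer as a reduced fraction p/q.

a_0 = -1: -1/1
a_1 = 1: 0/1
a_2 = 1: -1/2
a_3 = 23: -23/47
a_4 = 1: -24/49
a_5 = 9: -239/488
a_6 = 1: -263/537
a_7 = 6: -1817/3710

-1817/3710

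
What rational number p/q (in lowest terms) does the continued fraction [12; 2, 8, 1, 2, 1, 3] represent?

Starting at the tail and folding back:
Start with 3.
1 + 1/(3/1) = 1 + 1/3 = 4/3
2 + 1/(4/3) = 2 + 3/4 = 11/4
1 + 1/(11/4) = 1 + 4/11 = 15/11
8 + 1/(15/11) = 8 + 11/15 = 131/15
2 + 1/(131/15) = 2 + 15/131 = 277/131
12 + 1/(277/131) = 12 + 131/277 = 3455/277

3455/277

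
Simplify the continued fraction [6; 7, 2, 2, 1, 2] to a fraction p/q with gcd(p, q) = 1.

Start with 2.
1 + 1/(2/1) = 1 + 1/2 = 3/2
2 + 1/(3/2) = 2 + 2/3 = 8/3
2 + 1/(8/3) = 2 + 3/8 = 19/8
7 + 1/(19/8) = 7 + 8/19 = 141/19
6 + 1/(141/19) = 6 + 19/141 = 865/141

865/141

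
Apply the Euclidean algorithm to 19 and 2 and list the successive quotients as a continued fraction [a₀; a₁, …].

[9; 2]

Apply division with remainder until the remainder is 0:
19 = 9·2 + 1, so a_0 = 9
2 = 2·1 + 0, so a_1 = 2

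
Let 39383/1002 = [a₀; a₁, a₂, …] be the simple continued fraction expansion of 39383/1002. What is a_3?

1

39383 = 39·1002 + 305, so a_0 = 39
1002 = 3·305 + 87, so a_1 = 3
305 = 3·87 + 44, so a_2 = 3
87 = 1·44 + 43, so a_3 = 1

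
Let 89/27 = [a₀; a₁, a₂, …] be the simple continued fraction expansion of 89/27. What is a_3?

1

Repeatedly divide and take the remainder:
89 ÷ 27 → quotient 3, remainder 8
27 ÷ 8 → quotient 3, remainder 3
8 ÷ 3 → quotient 2, remainder 2
3 ÷ 2 → quotient 1, remainder 1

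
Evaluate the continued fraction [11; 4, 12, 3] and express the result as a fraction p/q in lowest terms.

a_0 = 11: 11/1
a_1 = 4: 45/4
a_2 = 12: 551/49
a_3 = 3: 1698/151

1698/151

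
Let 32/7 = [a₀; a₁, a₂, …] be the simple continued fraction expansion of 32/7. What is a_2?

1

32 ÷ 7 → quotient 4, remainder 4
7 ÷ 4 → quotient 1, remainder 3
4 ÷ 3 → quotient 1, remainder 1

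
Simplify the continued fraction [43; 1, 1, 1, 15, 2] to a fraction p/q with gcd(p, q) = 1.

Start with 2.
15 + 1/(2/1) = 15 + 1/2 = 31/2
1 + 1/(31/2) = 1 + 2/31 = 33/31
1 + 1/(33/31) = 1 + 31/33 = 64/33
1 + 1/(64/33) = 1 + 33/64 = 97/64
43 + 1/(97/64) = 43 + 64/97 = 4235/97

4235/97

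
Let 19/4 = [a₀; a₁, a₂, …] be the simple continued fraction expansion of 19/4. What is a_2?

19 = 4·4 + 3, so a_0 = 4
4 = 1·3 + 1, so a_1 = 1
3 = 3·1 + 0, so a_2 = 3

3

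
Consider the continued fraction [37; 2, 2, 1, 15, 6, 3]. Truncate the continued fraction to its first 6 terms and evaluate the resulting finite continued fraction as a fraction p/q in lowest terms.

a_0 = 37: 37/1
a_1 = 2: 75/2
a_2 = 2: 187/5
a_3 = 1: 262/7
a_4 = 15: 4117/110
a_5 = 6: 24964/667

24964/667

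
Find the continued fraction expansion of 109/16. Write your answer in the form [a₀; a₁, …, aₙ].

109 ÷ 16 → quotient 6, remainder 13
16 ÷ 13 → quotient 1, remainder 3
13 ÷ 3 → quotient 4, remainder 1
3 ÷ 1 → quotient 3, remainder 0

[6; 1, 4, 3]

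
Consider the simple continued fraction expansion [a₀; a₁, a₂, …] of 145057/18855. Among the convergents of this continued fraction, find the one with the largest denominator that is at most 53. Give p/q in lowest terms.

100/13

a_0 = 7: 7/1  (≤ bound)
a_1 = 1: 8/1  (≤ bound)
a_2 = 2: 23/3  (≤ bound)
a_3 = 3: 77/10  (≤ bound)
a_4 = 1: 100/13  (≤ bound)
a_5 = 5: 577/75  (> 53, stop)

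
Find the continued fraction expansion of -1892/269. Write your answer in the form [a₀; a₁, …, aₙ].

[-8; 1, 28, 1, 8]

Run the Euclidean algorithm, recording each quotient:
-1892 = -8·269 + 260, so a_0 = -8
269 = 1·260 + 9, so a_1 = 1
260 = 28·9 + 8, so a_2 = 28
9 = 1·8 + 1, so a_3 = 1
8 = 8·1 + 0, so a_4 = 8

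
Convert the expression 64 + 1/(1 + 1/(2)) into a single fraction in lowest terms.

Work from the innermost term outward:
Start with 2.
1 + 1/(2/1) = 1 + 1/2 = 3/2
64 + 1/(3/2) = 64 + 2/3 = 194/3

194/3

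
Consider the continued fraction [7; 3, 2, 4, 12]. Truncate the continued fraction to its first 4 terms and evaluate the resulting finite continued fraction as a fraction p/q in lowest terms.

Compute successive convergents:
a_0 = 7: 7/1
a_1 = 3: 22/3
a_2 = 2: 51/7
a_3 = 4: 226/31

226/31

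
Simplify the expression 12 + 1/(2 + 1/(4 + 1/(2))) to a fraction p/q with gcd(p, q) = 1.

Start with 2.
4 + 1/(2/1) = 4 + 1/2 = 9/2
2 + 1/(9/2) = 2 + 2/9 = 20/9
12 + 1/(20/9) = 12 + 9/20 = 249/20

249/20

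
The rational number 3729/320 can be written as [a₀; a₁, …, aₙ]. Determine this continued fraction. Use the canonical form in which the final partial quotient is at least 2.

3729 ÷ 320 → quotient 11, remainder 209
320 ÷ 209 → quotient 1, remainder 111
209 ÷ 111 → quotient 1, remainder 98
111 ÷ 98 → quotient 1, remainder 13
98 ÷ 13 → quotient 7, remainder 7
13 ÷ 7 → quotient 1, remainder 6
7 ÷ 6 → quotient 1, remainder 1
6 ÷ 1 → quotient 6, remainder 0

[11; 1, 1, 1, 7, 1, 1, 6]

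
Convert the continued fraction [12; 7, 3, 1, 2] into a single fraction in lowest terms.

971/80

Start with 2.
1 + 1/(2/1) = 1 + 1/2 = 3/2
3 + 1/(3/2) = 3 + 2/3 = 11/3
7 + 1/(11/3) = 7 + 3/11 = 80/11
12 + 1/(80/11) = 12 + 11/80 = 971/80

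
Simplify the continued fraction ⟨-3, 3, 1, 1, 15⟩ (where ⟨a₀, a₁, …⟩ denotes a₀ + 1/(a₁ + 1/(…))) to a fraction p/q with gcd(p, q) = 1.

Collapse the nested fraction from the inside out:
Start with 15.
1 + 1/(15/1) = 1 + 1/15 = 16/15
1 + 1/(16/15) = 1 + 15/16 = 31/16
3 + 1/(31/16) = 3 + 16/31 = 109/31
-3 + 1/(109/31) = -3 + 31/109 = -296/109

-296/109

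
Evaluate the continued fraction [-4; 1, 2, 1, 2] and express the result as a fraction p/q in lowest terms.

-36/11

Use the convergent recurrence hₖ = aₖ·hₖ₋₁ + hₖ₋₂ (and likewise for the denominators kₖ):
a_0 = -4: -4/1
a_1 = 1: -3/1
a_2 = 2: -10/3
a_3 = 1: -13/4
a_4 = 2: -36/11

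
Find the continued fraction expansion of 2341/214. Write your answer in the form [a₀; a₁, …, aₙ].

Apply division with remainder until the remainder is 0:
⌊2341/214⌋ = 10, remainder 201
⌊214/201⌋ = 1, remainder 13
⌊201/13⌋ = 15, remainder 6
⌊13/6⌋ = 2, remainder 1
⌊6/1⌋ = 6, remainder 0

[10; 1, 15, 2, 6]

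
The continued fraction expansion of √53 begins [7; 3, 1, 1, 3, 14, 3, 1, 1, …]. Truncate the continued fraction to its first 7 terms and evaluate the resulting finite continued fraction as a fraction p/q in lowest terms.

7979/1096

a_0 = 7: 7/1
a_1 = 3: 22/3
a_2 = 1: 29/4
a_3 = 1: 51/7
a_4 = 3: 182/25
a_5 = 14: 2599/357
a_6 = 3: 7979/1096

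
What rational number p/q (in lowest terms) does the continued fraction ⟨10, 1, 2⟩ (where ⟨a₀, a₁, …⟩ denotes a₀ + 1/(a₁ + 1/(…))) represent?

32/3

a_0 = 10: 10/1
a_1 = 1: 11/1
a_2 = 2: 32/3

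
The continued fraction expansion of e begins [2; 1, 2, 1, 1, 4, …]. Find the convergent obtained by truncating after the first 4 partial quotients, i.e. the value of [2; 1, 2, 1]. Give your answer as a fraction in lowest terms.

11/4

a_0 = 2: 2/1
a_1 = 1: 3/1
a_2 = 2: 8/3
a_3 = 1: 11/4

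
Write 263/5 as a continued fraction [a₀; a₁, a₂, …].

[52; 1, 1, 2]

263 = 52·5 + 3, so a_0 = 52
5 = 1·3 + 2, so a_1 = 1
3 = 1·2 + 1, so a_2 = 1
2 = 2·1 + 0, so a_3 = 2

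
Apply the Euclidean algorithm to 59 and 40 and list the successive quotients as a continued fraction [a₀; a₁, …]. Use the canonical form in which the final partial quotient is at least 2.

⌊59/40⌋ = 1, remainder 19
⌊40/19⌋ = 2, remainder 2
⌊19/2⌋ = 9, remainder 1
⌊2/1⌋ = 2, remainder 0

[1; 2, 9, 2]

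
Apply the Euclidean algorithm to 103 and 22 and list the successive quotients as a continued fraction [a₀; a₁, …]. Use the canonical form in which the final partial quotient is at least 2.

103 ÷ 22 → quotient 4, remainder 15
22 ÷ 15 → quotient 1, remainder 7
15 ÷ 7 → quotient 2, remainder 1
7 ÷ 1 → quotient 7, remainder 0

[4; 1, 2, 7]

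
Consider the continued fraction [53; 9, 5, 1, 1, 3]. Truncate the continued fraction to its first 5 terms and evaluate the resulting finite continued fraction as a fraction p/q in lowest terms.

5364/101

a_0 = 53: 53/1
a_1 = 9: 478/9
a_2 = 5: 2443/46
a_3 = 1: 2921/55
a_4 = 1: 5364/101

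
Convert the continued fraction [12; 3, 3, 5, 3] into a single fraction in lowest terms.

a_0 = 12: 12/1
a_1 = 3: 37/3
a_2 = 3: 123/10
a_3 = 5: 652/53
a_4 = 3: 2079/169

2079/169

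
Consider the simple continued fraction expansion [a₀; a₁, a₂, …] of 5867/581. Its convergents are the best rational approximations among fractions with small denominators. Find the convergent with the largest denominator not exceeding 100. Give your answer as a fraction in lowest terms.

List convergents until the denominator exceeds the bound:
a_0 = 10: 10/1  (≤ bound)
a_1 = 10: 101/10  (≤ bound)
a_2 = 5: 515/51  (≤ bound)
a_3 = 5: 2676/265  (> 100, stop)

515/51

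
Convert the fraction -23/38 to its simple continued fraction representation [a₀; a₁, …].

[-1; 2, 1, 1, 7]

⌊-23/38⌋ = -1, remainder 15
⌊38/15⌋ = 2, remainder 8
⌊15/8⌋ = 1, remainder 7
⌊8/7⌋ = 1, remainder 1
⌊7/1⌋ = 7, remainder 0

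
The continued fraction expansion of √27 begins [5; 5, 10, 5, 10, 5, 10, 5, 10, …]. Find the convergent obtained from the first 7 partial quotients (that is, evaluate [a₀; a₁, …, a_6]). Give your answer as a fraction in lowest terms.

Work from the innermost term outward:
Start with 10.
5 + 1/(10/1) = 5 + 1/10 = 51/10
10 + 1/(51/10) = 10 + 10/51 = 520/51
5 + 1/(520/51) = 5 + 51/520 = 2651/520
10 + 1/(2651/520) = 10 + 520/2651 = 27030/2651
5 + 1/(27030/2651) = 5 + 2651/27030 = 137801/27030
5 + 1/(137801/27030) = 5 + 27030/137801 = 716035/137801

716035/137801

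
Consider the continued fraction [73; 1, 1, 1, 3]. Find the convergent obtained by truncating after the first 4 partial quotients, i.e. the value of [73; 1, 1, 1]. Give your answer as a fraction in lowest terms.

Collapse the nested fraction from the inside out:
Start with 1.
1 + 1/(1/1) = 1 + 1/1 = 2/1
1 + 1/(2/1) = 1 + 1/2 = 3/2
73 + 1/(3/2) = 73 + 2/3 = 221/3

221/3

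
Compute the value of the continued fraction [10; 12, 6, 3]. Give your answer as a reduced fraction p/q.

2329/231

a_0 = 10: 10/1
a_1 = 12: 121/12
a_2 = 6: 736/73
a_3 = 3: 2329/231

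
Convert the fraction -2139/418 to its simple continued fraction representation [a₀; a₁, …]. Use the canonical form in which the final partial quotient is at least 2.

Run the Euclidean algorithm, recording each quotient:
-2139 ÷ 418 → quotient -6, remainder 369
418 ÷ 369 → quotient 1, remainder 49
369 ÷ 49 → quotient 7, remainder 26
49 ÷ 26 → quotient 1, remainder 23
26 ÷ 23 → quotient 1, remainder 3
23 ÷ 3 → quotient 7, remainder 2
3 ÷ 2 → quotient 1, remainder 1
2 ÷ 1 → quotient 2, remainder 0

[-6; 1, 7, 1, 1, 7, 1, 2]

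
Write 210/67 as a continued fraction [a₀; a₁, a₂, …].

210 ÷ 67 → quotient 3, remainder 9
67 ÷ 9 → quotient 7, remainder 4
9 ÷ 4 → quotient 2, remainder 1
4 ÷ 1 → quotient 4, remainder 0

[3; 7, 2, 4]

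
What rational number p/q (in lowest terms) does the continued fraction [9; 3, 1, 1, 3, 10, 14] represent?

33622/3623

Start with 14.
10 + 1/(14/1) = 10 + 1/14 = 141/14
3 + 1/(141/14) = 3 + 14/141 = 437/141
1 + 1/(437/141) = 1 + 141/437 = 578/437
1 + 1/(578/437) = 1 + 437/578 = 1015/578
3 + 1/(1015/578) = 3 + 578/1015 = 3623/1015
9 + 1/(3623/1015) = 9 + 1015/3623 = 33622/3623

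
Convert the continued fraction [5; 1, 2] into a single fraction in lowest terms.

17/3

Work from the innermost term outward:
Start with 2.
1 + 1/(2/1) = 1 + 1/2 = 3/2
5 + 1/(3/2) = 5 + 2/3 = 17/3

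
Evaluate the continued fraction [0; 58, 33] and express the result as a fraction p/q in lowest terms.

33/1915

a_0 = 0: 0/1
a_1 = 58: 1/58
a_2 = 33: 33/1915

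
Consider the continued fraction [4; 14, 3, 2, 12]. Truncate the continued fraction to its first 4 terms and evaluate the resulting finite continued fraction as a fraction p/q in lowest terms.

407/100

Use the convergent recurrence hₖ = aₖ·hₖ₋₁ + hₖ₋₂ (and likewise for the denominators kₖ):
a_0 = 4: 4/1
a_1 = 14: 57/14
a_2 = 3: 175/43
a_3 = 2: 407/100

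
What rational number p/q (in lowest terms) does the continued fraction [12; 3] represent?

37/3

a_0 = 12: 12/1
a_1 = 3: 37/3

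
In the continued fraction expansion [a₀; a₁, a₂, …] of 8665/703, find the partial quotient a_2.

8665 = 12·703 + 229, so a_0 = 12
703 = 3·229 + 16, so a_1 = 3
229 = 14·16 + 5, so a_2 = 14

14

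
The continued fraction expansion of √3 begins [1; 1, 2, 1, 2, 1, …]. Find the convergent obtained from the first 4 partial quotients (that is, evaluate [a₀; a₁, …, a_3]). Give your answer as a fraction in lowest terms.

Start with 1.
2 + 1/(1/1) = 2 + 1/1 = 3/1
1 + 1/(3/1) = 1 + 1/3 = 4/3
1 + 1/(4/3) = 1 + 3/4 = 7/4

7/4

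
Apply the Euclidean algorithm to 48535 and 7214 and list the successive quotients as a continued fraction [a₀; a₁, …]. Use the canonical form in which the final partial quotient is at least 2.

48535 ÷ 7214 → quotient 6, remainder 5251
7214 ÷ 5251 → quotient 1, remainder 1963
5251 ÷ 1963 → quotient 2, remainder 1325
1963 ÷ 1325 → quotient 1, remainder 638
1325 ÷ 638 → quotient 2, remainder 49
638 ÷ 49 → quotient 13, remainder 1
49 ÷ 1 → quotient 49, remainder 0

[6; 1, 2, 1, 2, 13, 49]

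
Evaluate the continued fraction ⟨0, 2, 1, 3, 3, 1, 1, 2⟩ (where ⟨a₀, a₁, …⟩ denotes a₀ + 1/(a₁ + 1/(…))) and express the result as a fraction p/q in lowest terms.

77/213

a_0 = 0: 0/1
a_1 = 2: 1/2
a_2 = 1: 1/3
a_3 = 3: 4/11
a_4 = 3: 13/36
a_5 = 1: 17/47
a_6 = 1: 30/83
a_7 = 2: 77/213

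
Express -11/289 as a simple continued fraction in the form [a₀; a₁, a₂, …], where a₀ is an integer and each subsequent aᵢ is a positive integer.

⌊-11/289⌋ = -1, remainder 278
⌊289/278⌋ = 1, remainder 11
⌊278/11⌋ = 25, remainder 3
⌊11/3⌋ = 3, remainder 2
⌊3/2⌋ = 1, remainder 1
⌊2/1⌋ = 2, remainder 0

[-1; 1, 25, 3, 1, 2]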